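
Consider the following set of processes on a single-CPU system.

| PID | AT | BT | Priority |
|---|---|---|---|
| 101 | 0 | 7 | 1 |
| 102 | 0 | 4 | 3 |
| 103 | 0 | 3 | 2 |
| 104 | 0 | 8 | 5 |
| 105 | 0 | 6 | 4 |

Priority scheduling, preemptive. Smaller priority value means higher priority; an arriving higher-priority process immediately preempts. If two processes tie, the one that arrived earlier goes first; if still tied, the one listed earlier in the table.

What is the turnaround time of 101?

Schedule: | 101 0-7 | 103 7-10 | 102 10-14 | 105 14-20 | 104 20-28 |
Completion: 101=7  102=14  103=10  104=28  105=20
Turnaround (C−A): 101=7  102=14  103=10  104=28  105=20
Turnaround(101) = completion − arrival = 7 − 0 = 7

7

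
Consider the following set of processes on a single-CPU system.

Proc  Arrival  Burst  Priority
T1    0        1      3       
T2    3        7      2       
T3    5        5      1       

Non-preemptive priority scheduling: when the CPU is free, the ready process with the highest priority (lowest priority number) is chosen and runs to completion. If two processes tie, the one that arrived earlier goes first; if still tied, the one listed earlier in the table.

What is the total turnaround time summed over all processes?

Schedule: | T1 0-1 | idle 1-3 | T2 3-10 | T3 10-15 |
Completion: T1=1  T2=10  T3=15
Turnaround (C−A): T1=1  T2=7  T3=10
Turnaround = completion − arrival: T1=1, T2=7, T3=10
Total turnaround = 1 + 7 + 10 = 18

18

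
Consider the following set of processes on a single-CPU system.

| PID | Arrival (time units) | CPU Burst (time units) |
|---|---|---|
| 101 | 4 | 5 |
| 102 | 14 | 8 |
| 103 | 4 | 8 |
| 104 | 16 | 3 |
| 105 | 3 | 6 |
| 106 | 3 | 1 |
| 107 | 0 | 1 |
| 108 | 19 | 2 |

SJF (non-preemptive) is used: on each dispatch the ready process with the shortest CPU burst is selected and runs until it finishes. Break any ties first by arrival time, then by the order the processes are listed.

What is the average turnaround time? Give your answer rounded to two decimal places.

9.75

Timeline: | 107 0-1 | idle 1-3 | 106 3-4 | 101 4-9 | 105 9-15 | 103 15-23 | 108 23-25 | 104 25-28 | 102 28-36 |
Completion: 101=9  102=36  103=23  104=28  105=15  106=4  107=1  108=25
Turnaround (C−A): 101=5  102=22  103=19  104=12  105=12  106=1  107=1  108=6
Turnaround times: 101=5, 102=22, 103=19, 104=12, 105=12, 106=1, 107=1, 108=6
Average turnaround = (5+22+19+12+12+1+1+6) / 8 = 78/8 = 9.75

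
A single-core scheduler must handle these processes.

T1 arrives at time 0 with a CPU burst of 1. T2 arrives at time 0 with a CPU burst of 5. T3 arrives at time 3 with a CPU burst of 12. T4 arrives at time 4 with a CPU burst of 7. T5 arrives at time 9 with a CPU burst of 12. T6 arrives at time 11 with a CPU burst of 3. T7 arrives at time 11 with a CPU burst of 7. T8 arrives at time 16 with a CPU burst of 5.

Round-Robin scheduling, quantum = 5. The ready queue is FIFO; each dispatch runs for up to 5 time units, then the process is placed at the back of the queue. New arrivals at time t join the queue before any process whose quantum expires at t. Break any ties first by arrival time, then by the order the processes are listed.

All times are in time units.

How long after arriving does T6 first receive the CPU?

Gantt: | T1 0-1 | T2 1-6 | T3 6-11 | T4 11-16 | T5 16-21 | T6 21-24 | T7 24-29 | T3 29-34 | T8 34-39 | T4 39-41 | T5 41-46 | T7 46-48 | T3 48-50 | T5 50-52 |
Completion: T1=1  T2=6  T3=50  T4=41  T5=52  T6=24  T7=48  T8=39
Turnaround (C−A): T1=1  T2=6  T3=47  T4=37  T5=43  T6=13  T7=37  T8=23
Response(T6) = first start − arrival = 21 − 11 = 10

10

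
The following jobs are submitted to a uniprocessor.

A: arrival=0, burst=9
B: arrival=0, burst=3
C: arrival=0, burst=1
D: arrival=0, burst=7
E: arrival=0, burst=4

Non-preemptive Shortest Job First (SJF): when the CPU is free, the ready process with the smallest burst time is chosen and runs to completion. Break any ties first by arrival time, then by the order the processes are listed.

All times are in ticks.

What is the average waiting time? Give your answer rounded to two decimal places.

Gantt: | C 0-1 | B 1-4 | E 4-8 | D 8-15 | A 15-24 |
Completion: A=24  B=4  C=1  D=15  E=8
Turnaround (C−A): A=24  B=4  C=1  D=15  E=8
Waiting times: A=15, B=1, C=0, D=8, E=4
Average waiting = (15+1+0+8+4) / 5 = 28/5 = 5.60

5.60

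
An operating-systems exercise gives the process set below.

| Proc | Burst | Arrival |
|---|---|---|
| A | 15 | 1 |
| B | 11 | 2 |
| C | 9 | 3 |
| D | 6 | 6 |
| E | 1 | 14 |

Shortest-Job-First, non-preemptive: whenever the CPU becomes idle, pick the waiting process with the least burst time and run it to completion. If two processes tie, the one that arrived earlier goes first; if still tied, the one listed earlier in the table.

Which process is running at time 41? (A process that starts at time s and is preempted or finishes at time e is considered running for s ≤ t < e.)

Gantt: | idle 0-1 | A 1-16 | E 16-17 | D 17-23 | C 23-32 | B 32-43 |
Completion: A=16  B=43  C=32  D=23  E=17
Turnaround (C−A): A=15  B=41  C=29  D=17  E=3

B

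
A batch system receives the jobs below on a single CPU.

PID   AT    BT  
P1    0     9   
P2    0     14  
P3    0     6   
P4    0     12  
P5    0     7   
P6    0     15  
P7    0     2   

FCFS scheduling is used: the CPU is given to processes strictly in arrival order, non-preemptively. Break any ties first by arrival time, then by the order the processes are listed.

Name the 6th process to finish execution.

Timeline: | P1 0-9 | P2 9-23 | P3 23-29 | P4 29-41 | P5 41-48 | P6 48-63 | P7 63-65 |
Completion: P1=9  P2=23  P3=29  P4=41  P5=48  P6=63  P7=65
Turnaround (C−A): P1=9  P2=23  P3=29  P4=41  P5=48  P6=63  P7=65
Finish order: P1 → P2 → P3 → P4 → P5 → P6 → P7

P6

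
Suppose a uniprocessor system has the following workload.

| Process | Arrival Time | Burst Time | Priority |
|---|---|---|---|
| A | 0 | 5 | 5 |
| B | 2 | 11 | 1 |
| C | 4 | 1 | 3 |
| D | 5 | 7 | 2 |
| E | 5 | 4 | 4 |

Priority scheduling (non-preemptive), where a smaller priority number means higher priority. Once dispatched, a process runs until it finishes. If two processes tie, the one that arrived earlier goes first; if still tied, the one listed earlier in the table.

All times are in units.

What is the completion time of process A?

Timeline: | A 0-5 | B 5-16 | D 16-23 | C 23-24 | E 24-28 |
Completion: A=5  B=16  C=24  D=23  E=28
Turnaround (C−A): A=5  B=14  C=20  D=18  E=23

5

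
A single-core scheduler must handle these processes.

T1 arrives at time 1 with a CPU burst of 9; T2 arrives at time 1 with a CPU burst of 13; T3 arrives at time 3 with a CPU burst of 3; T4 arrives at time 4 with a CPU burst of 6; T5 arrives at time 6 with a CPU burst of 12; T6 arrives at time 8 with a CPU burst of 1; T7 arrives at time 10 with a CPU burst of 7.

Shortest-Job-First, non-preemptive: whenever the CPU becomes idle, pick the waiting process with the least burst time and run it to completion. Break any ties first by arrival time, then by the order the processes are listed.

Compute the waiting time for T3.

8

Timeline: | idle 0-1 | T1 1-10 | T6 10-11 | T3 11-14 | T4 14-20 | T7 20-27 | T5 27-39 | T2 39-52 |
Completion: T1=10  T2=52  T3=14  T4=20  T5=39  T6=11  T7=27
Turnaround (C−A): T1=9  T2=51  T3=11  T4=16  T5=33  T6=3  T7=17
Waiting(T3) = turnaround − burst = 11 − 3 = 8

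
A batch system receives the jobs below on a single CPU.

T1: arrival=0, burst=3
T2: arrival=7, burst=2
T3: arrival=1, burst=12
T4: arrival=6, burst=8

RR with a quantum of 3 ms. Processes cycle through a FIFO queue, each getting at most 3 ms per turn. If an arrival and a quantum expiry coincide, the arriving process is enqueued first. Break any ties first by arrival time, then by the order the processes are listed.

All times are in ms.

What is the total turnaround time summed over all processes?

50

Gantt: | T1 0-3 | T3 3-6 | T4 6-9 | T3 9-12 | T2 12-14 | T4 14-17 | T3 17-20 | T4 20-22 | T3 22-25 |
Completion: T1=3  T2=14  T3=25  T4=22
Turnaround = completion − arrival: T1=3, T2=7, T3=24, T4=16
Total turnaround = 3 + 7 + 24 + 16 = 50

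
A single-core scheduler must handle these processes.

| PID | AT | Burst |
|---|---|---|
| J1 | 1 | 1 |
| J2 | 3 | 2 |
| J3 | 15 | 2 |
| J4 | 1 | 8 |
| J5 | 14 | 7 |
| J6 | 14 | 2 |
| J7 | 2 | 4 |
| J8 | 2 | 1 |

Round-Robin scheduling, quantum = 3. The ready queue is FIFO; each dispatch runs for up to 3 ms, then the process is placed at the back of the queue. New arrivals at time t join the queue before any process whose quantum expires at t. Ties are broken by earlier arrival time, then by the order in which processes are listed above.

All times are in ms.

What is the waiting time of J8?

6

Timeline: | idle 0-1 | J1 1-2 | J4 2-5 | J7 5-8 | J8 8-9 | J2 9-11 | J4 11-14 | J7 14-15 | J5 15-18 | J6 18-20 | J4 20-22 | J3 22-24 | J5 24-28 |
Completion: J1=2  J2=11  J3=24  J4=22  J5=28  J6=20  J7=15  J8=9
Waiting(J8) = turnaround − burst = 7 − 1 = 6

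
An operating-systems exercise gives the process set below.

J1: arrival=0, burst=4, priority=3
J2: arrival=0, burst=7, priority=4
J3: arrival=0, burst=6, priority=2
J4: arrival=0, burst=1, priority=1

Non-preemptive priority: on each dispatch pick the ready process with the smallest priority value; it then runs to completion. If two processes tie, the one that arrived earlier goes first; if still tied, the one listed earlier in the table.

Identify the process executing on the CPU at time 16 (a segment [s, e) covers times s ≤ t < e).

Timeline: | J4 0-1 | J3 1-7 | J1 7-11 | J2 11-18 |
Completion: J1=11  J2=18  J3=7  J4=1

J2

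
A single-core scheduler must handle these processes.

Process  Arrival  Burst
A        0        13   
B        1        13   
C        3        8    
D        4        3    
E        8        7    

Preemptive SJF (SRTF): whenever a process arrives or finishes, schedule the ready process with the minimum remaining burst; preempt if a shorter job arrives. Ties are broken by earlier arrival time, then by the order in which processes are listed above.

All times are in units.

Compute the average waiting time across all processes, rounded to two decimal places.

Gantt: | A 0-3 | C 3-4 | D 4-7 | C 7-14 | E 14-21 | A 21-31 | B 31-44 |
Completion: A=31  B=44  C=14  D=7  E=21
Turnaround (C−A): A=31  B=43  C=11  D=3  E=13
Waiting times: A=18, B=30, C=3, D=0, E=6
Average waiting = (18+30+3+0+6) / 5 = 57/5 = 11.40

11.40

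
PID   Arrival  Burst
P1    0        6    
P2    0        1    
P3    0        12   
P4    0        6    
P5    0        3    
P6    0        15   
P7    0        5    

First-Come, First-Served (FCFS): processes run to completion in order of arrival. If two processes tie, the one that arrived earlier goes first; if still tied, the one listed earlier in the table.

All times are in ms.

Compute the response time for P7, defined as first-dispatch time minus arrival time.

Timeline: | P1 0-6 | P2 6-7 | P3 7-19 | P4 19-25 | P5 25-28 | P6 28-43 | P7 43-48 |
Completion: P1=6  P2=7  P3=19  P4=25  P5=28  P6=43  P7=48
Response(P7) = first start − arrival = 43 − 0 = 43

43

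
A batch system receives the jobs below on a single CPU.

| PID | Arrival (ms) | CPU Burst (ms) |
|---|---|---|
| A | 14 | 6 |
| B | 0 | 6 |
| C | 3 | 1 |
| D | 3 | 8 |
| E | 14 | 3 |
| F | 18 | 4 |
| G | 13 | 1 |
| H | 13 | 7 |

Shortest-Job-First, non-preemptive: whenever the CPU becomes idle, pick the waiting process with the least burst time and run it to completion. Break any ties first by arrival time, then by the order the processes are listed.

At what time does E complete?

19

Schedule: | B 0-6 | C 6-7 | D 7-15 | G 15-16 | E 16-19 | F 19-23 | A 23-29 | H 29-36 |
Completion: A=29  B=6  C=7  D=15  E=19  F=23  G=16  H=36
Turnaround (C−A): A=15  B=6  C=4  D=12  E=5  F=5  G=3  H=23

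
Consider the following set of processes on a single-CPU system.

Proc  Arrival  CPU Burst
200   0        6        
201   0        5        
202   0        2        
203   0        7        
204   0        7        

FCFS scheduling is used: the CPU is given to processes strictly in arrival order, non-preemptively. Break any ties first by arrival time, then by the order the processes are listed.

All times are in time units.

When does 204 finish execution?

27

Gantt: | 200 0-6 | 201 6-11 | 202 11-13 | 203 13-20 | 204 20-27 |
Completion: 200=6  201=11  202=13  203=20  204=27
Turnaround (C−A): 200=6  201=11  202=13  203=20  204=27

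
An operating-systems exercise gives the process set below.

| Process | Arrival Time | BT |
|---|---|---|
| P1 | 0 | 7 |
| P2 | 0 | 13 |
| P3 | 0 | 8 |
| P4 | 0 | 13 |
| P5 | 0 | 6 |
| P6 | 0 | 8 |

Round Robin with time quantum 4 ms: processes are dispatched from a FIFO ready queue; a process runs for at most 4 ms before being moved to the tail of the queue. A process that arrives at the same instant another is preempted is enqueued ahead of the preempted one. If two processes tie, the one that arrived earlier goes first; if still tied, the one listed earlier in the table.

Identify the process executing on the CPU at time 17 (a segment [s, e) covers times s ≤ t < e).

P5

Gantt: | P1 0-4 | P2 4-8 | P3 8-12 | P4 12-16 | P5 16-20 | P6 20-24 | P1 24-27 | P2 27-31 | P3 31-35 | P4 35-39 | P5 39-41 | P6 41-45 | P2 45-49 | P4 49-53 | P2 53-54 | P4 54-55 |
Completion: P1=27  P2=54  P3=35  P4=55  P5=41  P6=45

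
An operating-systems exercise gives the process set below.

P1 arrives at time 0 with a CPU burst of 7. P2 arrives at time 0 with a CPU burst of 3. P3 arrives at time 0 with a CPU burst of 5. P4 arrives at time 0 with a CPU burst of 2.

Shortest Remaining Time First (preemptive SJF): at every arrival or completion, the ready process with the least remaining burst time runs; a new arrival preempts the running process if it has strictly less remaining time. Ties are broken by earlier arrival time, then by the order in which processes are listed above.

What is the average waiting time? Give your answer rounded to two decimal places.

4.25

Timeline: | P4 0-2 | P2 2-5 | P3 5-10 | P1 10-17 |
Completion: P1=17  P2=5  P3=10  P4=2
Waiting times: P1=10, P2=2, P3=5, P4=0
Average waiting = (10+2+5+0) / 4 = 17/4 = 4.25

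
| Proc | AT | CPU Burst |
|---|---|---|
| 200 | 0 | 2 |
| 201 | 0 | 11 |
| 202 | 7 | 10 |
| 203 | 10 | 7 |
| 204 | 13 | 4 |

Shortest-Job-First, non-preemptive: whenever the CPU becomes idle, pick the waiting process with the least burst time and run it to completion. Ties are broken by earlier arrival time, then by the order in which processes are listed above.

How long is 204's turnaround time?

4

Schedule: | 200 0-2 | 201 2-13 | 204 13-17 | 203 17-24 | 202 24-34 |
Completion: 200=2  201=13  202=34  203=24  204=17
Turnaround(204) = completion − arrival = 17 − 13 = 4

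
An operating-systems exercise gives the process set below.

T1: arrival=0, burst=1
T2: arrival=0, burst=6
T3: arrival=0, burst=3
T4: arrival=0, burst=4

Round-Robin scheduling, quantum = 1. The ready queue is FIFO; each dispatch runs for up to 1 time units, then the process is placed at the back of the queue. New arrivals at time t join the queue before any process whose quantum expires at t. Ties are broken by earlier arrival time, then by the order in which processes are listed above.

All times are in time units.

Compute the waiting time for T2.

8

Gantt: | T1 0-1 | T2 1-2 | T3 2-3 | T4 3-4 | T2 4-5 | T3 5-6 | T4 6-7 | T2 7-8 | T3 8-9 | T4 9-10 | T2 10-11 | T4 11-12 | T2 12-14 |
Completion: T1=1  T2=14  T3=9  T4=12
Waiting(T2) = turnaround − burst = 14 − 6 = 8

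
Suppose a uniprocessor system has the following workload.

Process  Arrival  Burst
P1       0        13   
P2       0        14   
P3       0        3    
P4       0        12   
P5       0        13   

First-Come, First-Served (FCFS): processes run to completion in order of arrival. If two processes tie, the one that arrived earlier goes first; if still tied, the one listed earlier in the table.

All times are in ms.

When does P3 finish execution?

Schedule: | P1 0-13 | P2 13-27 | P3 27-30 | P4 30-42 | P5 42-55 |
Completion: P1=13  P2=27  P3=30  P4=42  P5=55
Turnaround (C−A): P1=13  P2=27  P3=30  P4=42  P5=55

30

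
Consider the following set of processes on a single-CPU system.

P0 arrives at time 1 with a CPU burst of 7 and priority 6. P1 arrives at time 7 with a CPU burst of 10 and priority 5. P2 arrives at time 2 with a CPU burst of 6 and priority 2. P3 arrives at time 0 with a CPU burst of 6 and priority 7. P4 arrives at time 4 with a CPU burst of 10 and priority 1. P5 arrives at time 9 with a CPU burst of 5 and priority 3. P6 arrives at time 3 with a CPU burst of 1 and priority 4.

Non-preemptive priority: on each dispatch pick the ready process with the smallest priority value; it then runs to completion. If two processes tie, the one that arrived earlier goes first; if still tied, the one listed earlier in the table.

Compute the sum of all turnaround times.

Schedule: | P3 0-6 | P4 6-16 | P2 16-22 | P5 22-27 | P6 27-28 | P1 28-38 | P0 38-45 |
Completion: P0=45  P1=38  P2=22  P3=6  P4=16  P5=27  P6=28
Turnaround (C−A): P0=44  P1=31  P2=20  P3=6  P4=12  P5=18  P6=25
Turnaround = completion − arrival: P0=44, P1=31, P2=20, P3=6, P4=12, P5=18, P6=25
Total turnaround = 44 + 31 + 20 + 6 + 12 + 18 + 25 = 156

156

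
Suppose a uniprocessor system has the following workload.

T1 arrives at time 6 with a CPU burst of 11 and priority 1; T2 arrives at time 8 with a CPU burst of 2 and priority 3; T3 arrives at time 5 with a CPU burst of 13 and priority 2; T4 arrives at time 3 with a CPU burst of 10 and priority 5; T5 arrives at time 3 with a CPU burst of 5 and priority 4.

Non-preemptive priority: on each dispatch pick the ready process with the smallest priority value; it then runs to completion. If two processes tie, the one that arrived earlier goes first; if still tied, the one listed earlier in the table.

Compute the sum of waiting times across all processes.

71

Timeline: | idle 0-3 | T5 3-8 | T1 8-19 | T3 19-32 | T2 32-34 | T4 34-44 |
Completion: T1=19  T2=34  T3=32  T4=44  T5=8
Turnaround (C−A): T1=13  T2=26  T3=27  T4=41  T5=5
Waiting = turnaround − burst: T1=2, T2=24, T3=14, T4=31, T5=0
Total waiting = 2 + 24 + 14 + 31 + 0 = 71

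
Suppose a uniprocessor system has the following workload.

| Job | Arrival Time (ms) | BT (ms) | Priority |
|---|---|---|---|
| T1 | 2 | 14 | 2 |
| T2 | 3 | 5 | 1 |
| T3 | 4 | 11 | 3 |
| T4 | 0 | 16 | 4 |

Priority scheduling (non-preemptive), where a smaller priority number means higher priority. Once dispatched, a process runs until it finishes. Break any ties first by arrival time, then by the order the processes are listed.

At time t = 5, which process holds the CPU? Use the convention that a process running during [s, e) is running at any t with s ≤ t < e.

Schedule: | T4 0-16 | T2 16-21 | T1 21-35 | T3 35-46 |
Completion: T1=35  T2=21  T3=46  T4=16
Turnaround (C−A): T1=33  T2=18  T3=42  T4=16

T4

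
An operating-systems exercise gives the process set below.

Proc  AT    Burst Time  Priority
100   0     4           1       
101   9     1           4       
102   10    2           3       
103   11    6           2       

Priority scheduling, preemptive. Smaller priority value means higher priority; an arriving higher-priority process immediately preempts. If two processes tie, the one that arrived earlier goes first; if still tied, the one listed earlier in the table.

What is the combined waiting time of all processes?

Gantt: | 100 0-4 | idle 4-9 | 101 9-10 | 102 10-11 | 103 11-17 | 102 17-18 |
Completion: 100=4  101=10  102=18  103=17
Turnaround (C−A): 100=4  101=1  102=8  103=6
Waiting = turnaround − burst: 100=0, 101=0, 102=6, 103=0
Total waiting = 0 + 0 + 6 + 0 = 6

6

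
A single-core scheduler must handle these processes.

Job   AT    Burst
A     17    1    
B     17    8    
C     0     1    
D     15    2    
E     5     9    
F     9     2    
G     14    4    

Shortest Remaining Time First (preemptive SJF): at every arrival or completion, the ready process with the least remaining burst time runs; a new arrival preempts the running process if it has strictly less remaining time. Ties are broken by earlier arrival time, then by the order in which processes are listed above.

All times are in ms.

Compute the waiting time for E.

2

Schedule: | C 0-1 | idle 1-5 | E 5-9 | F 9-11 | E 11-16 | D 16-18 | A 18-19 | G 19-23 | B 23-31 |
Completion: A=19  B=31  C=1  D=18  E=16  F=11  G=23
Turnaround (C−A): A=2  B=14  C=1  D=3  E=11  F=2  G=9
Waiting(E) = turnaround − burst = 11 − 9 = 2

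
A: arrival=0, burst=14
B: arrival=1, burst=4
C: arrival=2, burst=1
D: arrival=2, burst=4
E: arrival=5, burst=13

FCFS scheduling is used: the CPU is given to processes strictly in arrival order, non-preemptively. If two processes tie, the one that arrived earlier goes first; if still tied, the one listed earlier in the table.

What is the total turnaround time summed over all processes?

Gantt: | A 0-14 | B 14-18 | C 18-19 | D 19-23 | E 23-36 |
Completion: A=14  B=18  C=19  D=23  E=36
Turnaround = completion − arrival: A=14, B=17, C=17, D=21, E=31
Total turnaround = 14 + 17 + 17 + 21 + 31 = 100

100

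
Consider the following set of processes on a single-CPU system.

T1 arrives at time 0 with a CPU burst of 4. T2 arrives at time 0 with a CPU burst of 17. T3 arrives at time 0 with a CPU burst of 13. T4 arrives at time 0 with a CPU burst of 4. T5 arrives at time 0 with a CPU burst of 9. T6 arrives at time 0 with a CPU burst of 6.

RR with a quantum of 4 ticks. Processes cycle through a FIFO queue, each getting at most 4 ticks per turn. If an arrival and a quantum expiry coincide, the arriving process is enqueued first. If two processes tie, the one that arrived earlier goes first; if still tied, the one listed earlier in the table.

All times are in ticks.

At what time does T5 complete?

Timeline: | T1 0-4 | T2 4-8 | T3 8-12 | T4 12-16 | T5 16-20 | T6 20-24 | T2 24-28 | T3 28-32 | T5 32-36 | T6 36-38 | T2 38-42 | T3 42-46 | T5 46-47 | T2 47-51 | T3 51-52 | T2 52-53 |
Completion: T1=4  T2=53  T3=52  T4=16  T5=47  T6=38

47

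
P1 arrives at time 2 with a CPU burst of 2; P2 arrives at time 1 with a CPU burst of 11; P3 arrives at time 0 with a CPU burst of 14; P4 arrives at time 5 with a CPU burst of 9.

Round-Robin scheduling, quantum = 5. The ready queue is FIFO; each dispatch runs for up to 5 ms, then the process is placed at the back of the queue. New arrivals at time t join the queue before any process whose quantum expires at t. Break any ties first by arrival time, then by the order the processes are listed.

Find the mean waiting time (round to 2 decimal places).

Timeline: | P3 0-5 | P2 5-10 | P1 10-12 | P4 12-17 | P3 17-22 | P2 22-27 | P4 27-31 | P3 31-35 | P2 35-36 |
Completion: P1=12  P2=36  P3=35  P4=31
Waiting times: P1=8, P2=24, P3=21, P4=17
Average waiting = (8+24+21+17) / 4 = 70/4 = 17.50

17.50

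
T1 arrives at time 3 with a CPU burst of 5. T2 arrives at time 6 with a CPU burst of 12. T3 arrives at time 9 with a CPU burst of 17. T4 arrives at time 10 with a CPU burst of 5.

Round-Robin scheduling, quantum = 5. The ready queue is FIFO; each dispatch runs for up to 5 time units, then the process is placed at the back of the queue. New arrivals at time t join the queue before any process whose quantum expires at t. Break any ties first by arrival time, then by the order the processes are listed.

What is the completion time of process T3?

42

Timeline: | idle 0-3 | T1 3-8 | T2 8-13 | T3 13-18 | T4 18-23 | T2 23-28 | T3 28-33 | T2 33-35 | T3 35-42 |
Completion: T1=8  T2=35  T3=42  T4=23
Turnaround (C−A): T1=5  T2=29  T3=33  T4=13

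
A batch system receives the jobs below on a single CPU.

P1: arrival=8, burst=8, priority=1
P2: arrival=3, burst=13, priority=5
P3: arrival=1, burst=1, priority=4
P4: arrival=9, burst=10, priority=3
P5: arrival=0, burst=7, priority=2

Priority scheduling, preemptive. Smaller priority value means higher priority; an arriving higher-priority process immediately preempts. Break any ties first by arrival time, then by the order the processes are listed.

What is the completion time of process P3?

8

Schedule: | P5 0-7 | P3 7-8 | P1 8-16 | P4 16-26 | P2 26-39 |
Completion: P1=16  P2=39  P3=8  P4=26  P5=7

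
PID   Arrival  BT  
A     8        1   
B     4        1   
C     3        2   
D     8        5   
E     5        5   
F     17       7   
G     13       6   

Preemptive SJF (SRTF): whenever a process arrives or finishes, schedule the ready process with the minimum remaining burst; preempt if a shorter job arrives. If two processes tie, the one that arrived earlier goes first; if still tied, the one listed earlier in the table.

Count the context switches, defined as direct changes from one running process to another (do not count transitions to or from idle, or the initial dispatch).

Schedule: | idle 0-3 | C 3-5 | B 5-6 | E 6-8 | A 8-9 | E 9-12 | D 12-17 | G 17-23 | F 23-30 |
Completion: A=9  B=6  C=5  D=17  E=12  F=30  G=23
Turnaround (C−A): A=1  B=2  C=2  D=9  E=7  F=13  G=10

7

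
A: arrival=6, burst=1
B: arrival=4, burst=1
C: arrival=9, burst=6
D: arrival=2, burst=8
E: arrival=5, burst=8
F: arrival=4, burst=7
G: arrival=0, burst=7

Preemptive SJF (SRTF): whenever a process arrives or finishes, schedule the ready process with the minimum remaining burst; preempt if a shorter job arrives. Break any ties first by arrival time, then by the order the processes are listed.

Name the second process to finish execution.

A

Gantt: | G 0-4 | B 4-5 | G 5-6 | A 6-7 | G 7-9 | C 9-15 | F 15-22 | D 22-30 | E 30-38 |
Completion: A=7  B=5  C=15  D=30  E=38  F=22  G=9
Turnaround (C−A): A=1  B=1  C=6  D=28  E=33  F=18  G=9
Finish order: B → A → G → C → F → D → E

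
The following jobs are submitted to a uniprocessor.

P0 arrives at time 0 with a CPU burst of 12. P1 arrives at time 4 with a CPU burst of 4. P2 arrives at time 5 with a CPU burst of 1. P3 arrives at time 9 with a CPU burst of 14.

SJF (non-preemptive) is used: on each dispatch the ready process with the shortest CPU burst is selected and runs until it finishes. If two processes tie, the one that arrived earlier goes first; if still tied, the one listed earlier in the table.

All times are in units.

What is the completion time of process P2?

13

Gantt: | P0 0-12 | P2 12-13 | P1 13-17 | P3 17-31 |
Completion: P0=12  P1=17  P2=13  P3=31
Turnaround (C−A): P0=12  P1=13  P2=8  P3=22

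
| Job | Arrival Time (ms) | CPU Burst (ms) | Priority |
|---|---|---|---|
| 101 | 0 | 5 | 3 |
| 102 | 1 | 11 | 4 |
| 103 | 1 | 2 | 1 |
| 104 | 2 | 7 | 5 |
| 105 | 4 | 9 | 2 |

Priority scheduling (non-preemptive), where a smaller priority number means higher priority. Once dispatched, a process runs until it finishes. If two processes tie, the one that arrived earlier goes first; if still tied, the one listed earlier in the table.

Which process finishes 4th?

Gantt: | 101 0-5 | 103 5-7 | 105 7-16 | 102 16-27 | 104 27-34 |
Completion: 101=5  102=27  103=7  104=34  105=16
Finish order: 101 → 103 → 105 → 102 → 104

102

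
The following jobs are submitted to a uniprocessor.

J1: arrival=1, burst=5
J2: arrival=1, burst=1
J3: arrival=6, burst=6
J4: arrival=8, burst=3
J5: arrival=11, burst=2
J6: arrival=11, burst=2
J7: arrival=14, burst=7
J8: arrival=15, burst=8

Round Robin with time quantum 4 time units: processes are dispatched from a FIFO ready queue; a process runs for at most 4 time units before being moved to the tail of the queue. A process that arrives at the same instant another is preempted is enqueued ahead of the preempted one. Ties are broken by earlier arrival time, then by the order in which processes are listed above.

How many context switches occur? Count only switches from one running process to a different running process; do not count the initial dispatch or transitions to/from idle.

Schedule: | idle 0-1 | J1 1-5 | J2 5-6 | J1 6-7 | J3 7-11 | J4 11-14 | J5 14-16 | J6 16-18 | J3 18-20 | J7 20-24 | J8 24-28 | J7 28-31 | J8 31-35 |
Completion: J1=7  J2=6  J3=20  J4=14  J5=16  J6=18  J7=31  J8=35
Turnaround (C−A): J1=6  J2=5  J3=14  J4=6  J5=5  J6=7  J7=17  J8=20

11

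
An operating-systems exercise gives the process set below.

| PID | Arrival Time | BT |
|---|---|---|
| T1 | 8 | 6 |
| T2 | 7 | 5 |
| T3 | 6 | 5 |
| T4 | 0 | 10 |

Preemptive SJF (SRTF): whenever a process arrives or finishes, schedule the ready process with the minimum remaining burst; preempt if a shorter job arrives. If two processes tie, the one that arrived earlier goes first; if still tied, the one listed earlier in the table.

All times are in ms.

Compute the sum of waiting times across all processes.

24

Gantt: | T4 0-10 | T3 10-15 | T2 15-20 | T1 20-26 |
Completion: T1=26  T2=20  T3=15  T4=10
Waiting = turnaround − burst: T1=12, T2=8, T3=4, T4=0
Total waiting = 12 + 8 + 4 + 0 = 24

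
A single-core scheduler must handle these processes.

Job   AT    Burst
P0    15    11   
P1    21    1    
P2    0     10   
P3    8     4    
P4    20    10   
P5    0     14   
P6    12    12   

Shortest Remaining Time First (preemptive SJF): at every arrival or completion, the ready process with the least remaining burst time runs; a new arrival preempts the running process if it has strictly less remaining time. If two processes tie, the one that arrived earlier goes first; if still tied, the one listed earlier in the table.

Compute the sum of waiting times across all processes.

Timeline: | P2 0-10 | P3 10-14 | P6 14-21 | P1 21-22 | P6 22-27 | P4 27-37 | P0 37-48 | P5 48-62 |
Completion: P0=48  P1=22  P2=10  P3=14  P4=37  P5=62  P6=27
Turnaround (C−A): P0=33  P1=1  P2=10  P3=6  P4=17  P5=62  P6=15
Waiting = turnaround − burst: P0=22, P1=0, P2=0, P3=2, P4=7, P5=48, P6=3
Total waiting = 22 + 0 + 0 + 2 + 7 + 48 + 3 = 82

82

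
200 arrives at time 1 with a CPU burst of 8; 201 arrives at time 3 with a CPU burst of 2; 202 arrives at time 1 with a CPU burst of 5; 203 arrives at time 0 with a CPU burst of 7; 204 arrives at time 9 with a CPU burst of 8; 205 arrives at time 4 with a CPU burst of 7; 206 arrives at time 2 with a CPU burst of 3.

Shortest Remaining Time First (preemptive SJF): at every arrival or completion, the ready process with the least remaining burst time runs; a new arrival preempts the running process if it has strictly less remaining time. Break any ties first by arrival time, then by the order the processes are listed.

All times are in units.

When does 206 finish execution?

5

Gantt: | 203 0-1 | 202 1-2 | 206 2-5 | 201 5-7 | 202 7-11 | 203 11-17 | 205 17-24 | 200 24-32 | 204 32-40 |
Completion: 200=32  201=7  202=11  203=17  204=40  205=24  206=5
Turnaround (C−A): 200=31  201=4  202=10  203=17  204=31  205=20  206=3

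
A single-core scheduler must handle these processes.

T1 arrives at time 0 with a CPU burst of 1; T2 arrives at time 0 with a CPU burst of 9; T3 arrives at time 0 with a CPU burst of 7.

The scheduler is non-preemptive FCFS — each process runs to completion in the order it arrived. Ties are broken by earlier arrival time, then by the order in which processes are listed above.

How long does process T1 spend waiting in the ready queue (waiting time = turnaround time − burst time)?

0

Gantt: | T1 0-1 | T2 1-10 | T3 10-17 |
Completion: T1=1  T2=10  T3=17
Waiting(T1) = turnaround − burst = 1 − 1 = 0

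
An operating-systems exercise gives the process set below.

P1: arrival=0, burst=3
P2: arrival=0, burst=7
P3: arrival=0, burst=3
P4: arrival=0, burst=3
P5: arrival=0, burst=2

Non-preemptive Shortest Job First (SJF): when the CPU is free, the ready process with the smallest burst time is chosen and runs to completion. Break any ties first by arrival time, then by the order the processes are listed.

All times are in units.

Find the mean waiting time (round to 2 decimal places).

Timeline: | P5 0-2 | P1 2-5 | P3 5-8 | P4 8-11 | P2 11-18 |
Completion: P1=5  P2=18  P3=8  P4=11  P5=2
Turnaround (C−A): P1=5  P2=18  P3=8  P4=11  P5=2
Waiting times: P1=2, P2=11, P3=5, P4=8, P5=0
Average waiting = (2+11+5+8+0) / 5 = 26/5 = 5.20

5.20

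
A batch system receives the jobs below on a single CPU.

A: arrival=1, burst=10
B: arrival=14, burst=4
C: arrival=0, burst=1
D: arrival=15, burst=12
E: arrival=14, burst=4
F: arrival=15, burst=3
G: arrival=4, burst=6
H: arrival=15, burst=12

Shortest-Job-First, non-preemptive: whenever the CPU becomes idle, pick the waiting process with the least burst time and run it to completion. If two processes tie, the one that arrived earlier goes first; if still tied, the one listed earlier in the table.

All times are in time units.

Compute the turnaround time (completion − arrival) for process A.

10

Schedule: | C 0-1 | A 1-11 | G 11-17 | F 17-20 | B 20-24 | E 24-28 | D 28-40 | H 40-52 |
Completion: A=11  B=24  C=1  D=40  E=28  F=20  G=17  H=52
Turnaround (C−A): A=10  B=10  C=1  D=25  E=14  F=5  G=13  H=37
Turnaround(A) = completion − arrival = 11 − 1 = 10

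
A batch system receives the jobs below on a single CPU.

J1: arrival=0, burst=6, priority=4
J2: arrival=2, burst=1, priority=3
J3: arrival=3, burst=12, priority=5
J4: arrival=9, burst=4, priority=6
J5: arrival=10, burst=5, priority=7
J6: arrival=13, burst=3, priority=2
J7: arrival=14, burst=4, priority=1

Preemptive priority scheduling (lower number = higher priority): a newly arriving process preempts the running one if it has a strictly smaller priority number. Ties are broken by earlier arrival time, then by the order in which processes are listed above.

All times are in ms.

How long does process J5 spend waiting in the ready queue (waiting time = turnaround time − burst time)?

Gantt: | J1 0-2 | J2 2-3 | J1 3-7 | J3 7-13 | J6 13-14 | J7 14-18 | J6 18-20 | J3 20-26 | J4 26-30 | J5 30-35 |
Completion: J1=7  J2=3  J3=26  J4=30  J5=35  J6=20  J7=18
Waiting(J5) = turnaround − burst = 25 − 5 = 20

20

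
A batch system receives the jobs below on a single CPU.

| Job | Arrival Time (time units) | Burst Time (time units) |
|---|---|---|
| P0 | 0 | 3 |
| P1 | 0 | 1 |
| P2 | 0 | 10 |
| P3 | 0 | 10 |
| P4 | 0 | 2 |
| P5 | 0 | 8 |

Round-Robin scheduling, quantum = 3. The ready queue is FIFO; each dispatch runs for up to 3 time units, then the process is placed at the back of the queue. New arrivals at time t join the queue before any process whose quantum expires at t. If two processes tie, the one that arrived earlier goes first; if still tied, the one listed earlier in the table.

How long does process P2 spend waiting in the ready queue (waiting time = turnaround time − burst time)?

23

Gantt: | P0 0-3 | P1 3-4 | P2 4-7 | P3 7-10 | P4 10-12 | P5 12-15 | P2 15-18 | P3 18-21 | P5 21-24 | P2 24-27 | P3 27-30 | P5 30-32 | P2 32-33 | P3 33-34 |
Completion: P0=3  P1=4  P2=33  P3=34  P4=12  P5=32
Waiting(P2) = turnaround − burst = 33 − 10 = 23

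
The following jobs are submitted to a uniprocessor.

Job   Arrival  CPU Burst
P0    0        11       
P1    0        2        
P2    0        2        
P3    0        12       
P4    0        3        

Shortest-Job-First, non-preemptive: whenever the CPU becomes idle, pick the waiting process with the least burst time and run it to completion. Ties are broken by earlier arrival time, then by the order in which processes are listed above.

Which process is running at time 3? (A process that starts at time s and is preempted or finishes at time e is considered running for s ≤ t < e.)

Schedule: | P1 0-2 | P2 2-4 | P4 4-7 | P0 7-18 | P3 18-30 |
Completion: P0=18  P1=2  P2=4  P3=30  P4=7

P2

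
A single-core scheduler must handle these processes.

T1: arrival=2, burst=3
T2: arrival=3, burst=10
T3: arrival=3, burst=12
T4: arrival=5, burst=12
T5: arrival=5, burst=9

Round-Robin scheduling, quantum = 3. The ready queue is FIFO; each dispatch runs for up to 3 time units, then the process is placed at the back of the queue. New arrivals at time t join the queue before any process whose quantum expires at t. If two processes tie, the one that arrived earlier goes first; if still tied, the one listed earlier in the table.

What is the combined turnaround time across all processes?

Timeline: | idle 0-2 | T1 2-5 | T2 5-8 | T3 8-11 | T4 11-14 | T5 14-17 | T2 17-20 | T3 20-23 | T4 23-26 | T5 26-29 | T2 29-32 | T3 32-35 | T4 35-38 | T5 38-41 | T2 41-42 | T3 42-45 | T4 45-48 |
Completion: T1=5  T2=42  T3=45  T4=48  T5=41
Turnaround = completion − arrival: T1=3, T2=39, T3=42, T4=43, T5=36
Total turnaround = 3 + 39 + 42 + 43 + 36 = 163

163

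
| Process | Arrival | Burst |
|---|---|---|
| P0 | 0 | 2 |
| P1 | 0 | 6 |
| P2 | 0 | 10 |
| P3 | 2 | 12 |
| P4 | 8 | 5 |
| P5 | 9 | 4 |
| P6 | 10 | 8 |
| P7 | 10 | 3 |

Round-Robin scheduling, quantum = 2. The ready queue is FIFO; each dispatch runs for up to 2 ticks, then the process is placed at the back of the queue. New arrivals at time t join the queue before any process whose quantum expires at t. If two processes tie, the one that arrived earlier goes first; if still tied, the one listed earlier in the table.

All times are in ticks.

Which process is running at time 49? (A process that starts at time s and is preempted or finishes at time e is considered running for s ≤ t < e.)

Timeline: | P0 0-2 | P1 2-4 | P2 4-6 | P3 6-8 | P1 8-10 | P2 10-12 | P4 12-14 | P3 14-16 | P5 16-18 | P6 18-20 | P7 20-22 | P1 22-24 | P2 24-26 | P4 26-28 | P3 28-30 | P5 30-32 | P6 32-34 | P7 34-35 | P2 35-37 | P4 37-38 | P3 38-40 | P6 40-42 | P2 42-44 | P3 44-46 | P6 46-48 | P3 48-50 |
Completion: P0=2  P1=24  P2=44  P3=50  P4=38  P5=32  P6=48  P7=35
Turnaround (C−A): P0=2  P1=24  P2=44  P3=48  P4=30  P5=23  P6=38  P7=25

P3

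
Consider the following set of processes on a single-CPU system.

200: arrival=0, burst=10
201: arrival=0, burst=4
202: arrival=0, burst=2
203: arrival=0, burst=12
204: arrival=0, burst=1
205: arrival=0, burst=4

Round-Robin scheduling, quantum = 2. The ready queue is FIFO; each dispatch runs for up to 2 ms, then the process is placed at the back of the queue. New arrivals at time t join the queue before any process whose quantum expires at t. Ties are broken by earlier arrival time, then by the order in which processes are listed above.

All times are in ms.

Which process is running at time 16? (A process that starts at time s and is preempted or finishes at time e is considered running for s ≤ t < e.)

203

Timeline: | 200 0-2 | 201 2-4 | 202 4-6 | 203 6-8 | 204 8-9 | 205 9-11 | 200 11-13 | 201 13-15 | 203 15-17 | 205 17-19 | 200 19-21 | 203 21-23 | 200 23-25 | 203 25-27 | 200 27-29 | 203 29-33 |
Completion: 200=29  201=15  202=6  203=33  204=9  205=19
Turnaround (C−A): 200=29  201=15  202=6  203=33  204=9  205=19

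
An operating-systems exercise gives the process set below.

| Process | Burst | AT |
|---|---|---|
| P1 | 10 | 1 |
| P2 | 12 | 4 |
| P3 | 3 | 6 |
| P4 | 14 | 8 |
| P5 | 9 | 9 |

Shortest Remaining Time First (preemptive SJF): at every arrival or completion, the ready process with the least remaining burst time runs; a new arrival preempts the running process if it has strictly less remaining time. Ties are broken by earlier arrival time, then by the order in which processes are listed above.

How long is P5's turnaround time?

Timeline: | idle 0-1 | P1 1-6 | P3 6-9 | P1 9-14 | P5 14-23 | P2 23-35 | P4 35-49 |
Completion: P1=14  P2=35  P3=9  P4=49  P5=23
Turnaround(P5) = completion − arrival = 23 − 9 = 14

14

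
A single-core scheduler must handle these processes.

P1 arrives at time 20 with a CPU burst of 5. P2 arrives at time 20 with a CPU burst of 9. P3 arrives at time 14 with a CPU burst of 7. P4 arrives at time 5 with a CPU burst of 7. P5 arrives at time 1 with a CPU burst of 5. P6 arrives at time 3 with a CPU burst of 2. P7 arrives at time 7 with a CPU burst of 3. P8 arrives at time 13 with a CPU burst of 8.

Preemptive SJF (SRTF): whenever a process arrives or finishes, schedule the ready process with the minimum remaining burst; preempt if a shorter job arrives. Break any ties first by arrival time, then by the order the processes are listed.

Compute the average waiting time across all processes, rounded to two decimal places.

6.63

Gantt: | idle 0-1 | P5 1-3 | P6 3-5 | P5 5-8 | P7 8-11 | P4 11-18 | P3 18-25 | P1 25-30 | P8 30-38 | P2 38-47 |
Completion: P1=30  P2=47  P3=25  P4=18  P5=8  P6=5  P7=11  P8=38
Waiting times: P1=5, P2=18, P3=4, P4=6, P5=2, P6=0, P7=1, P8=17
Average waiting = (5+18+4+6+2+0+1+17) / 8 = 53/8 = 6.63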